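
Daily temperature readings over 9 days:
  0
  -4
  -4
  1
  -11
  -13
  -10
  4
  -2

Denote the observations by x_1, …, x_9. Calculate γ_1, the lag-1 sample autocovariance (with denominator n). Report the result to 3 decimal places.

Mean x̄ = (0 − 4 − 4 + 1 − 11 − 13 − 10 + 4 − 2)/9 = -4.3333
Σ_{t=1}^{8}(x_t−x̄)(x_{t+1}−x̄) = 46.8889
γ_1 = 46.8889 / 9 = 5.210

5.210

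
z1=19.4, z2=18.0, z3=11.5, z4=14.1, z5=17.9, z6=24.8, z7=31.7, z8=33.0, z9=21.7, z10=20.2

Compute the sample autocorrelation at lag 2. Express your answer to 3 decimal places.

Mean z̄ = (19.4 + 18.0 + 11.5 + 14.1 + 17.9 + 24.8 + 31.7 + 33.0 + 21.7 + 20.2)/10 = 21.2300
Numerator Σ_{t=1}^{8}(z_t−z̄)(z_{t+2}−z̄) = 47.7342
Denominator Σ(z_t−z̄)² = 432.5610
r_2 = 47.7342 / 432.5610 = 0.110

0.110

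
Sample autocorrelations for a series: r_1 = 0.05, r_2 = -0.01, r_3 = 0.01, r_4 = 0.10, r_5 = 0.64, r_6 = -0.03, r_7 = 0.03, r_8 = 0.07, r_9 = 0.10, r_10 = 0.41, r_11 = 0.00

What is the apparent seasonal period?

The largest autocorrelation is r_5 = 0.64, with a weaker echo at lag 10 (0.41); the remaining lags stay at or below 0.10.
The dominant spike at lag 5 indicates a seasonal period of 5.

5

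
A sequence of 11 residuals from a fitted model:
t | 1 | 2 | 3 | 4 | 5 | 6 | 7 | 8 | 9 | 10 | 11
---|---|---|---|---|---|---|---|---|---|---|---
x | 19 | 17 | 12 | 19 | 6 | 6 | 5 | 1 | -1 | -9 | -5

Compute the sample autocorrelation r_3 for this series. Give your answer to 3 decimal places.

0.244

Mean x̄ = (19 + 17 + 12 + 19 + 6 + 6 + 5 + 1 − 1 − 9 − 5)/11 = 6.3636
Numerator Σ_{t=1}^{8}(x_t−x̄)(x_{t+3}−x̄) = 223.0579
Denominator Σ(x_t−x̄)² = 914.5455
r_3 = 223.0579 / 914.5455 = 0.244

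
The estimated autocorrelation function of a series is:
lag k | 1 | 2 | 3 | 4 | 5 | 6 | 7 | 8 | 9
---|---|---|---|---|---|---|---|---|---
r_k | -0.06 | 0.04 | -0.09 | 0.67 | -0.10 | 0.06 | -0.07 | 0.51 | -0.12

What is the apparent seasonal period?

The largest autocorrelation is r_4 = 0.67, with a weaker echo at lag 8 (0.51); the remaining lags stay at or below 0.06.
The dominant spike at lag 4 indicates a seasonal period of 4.

4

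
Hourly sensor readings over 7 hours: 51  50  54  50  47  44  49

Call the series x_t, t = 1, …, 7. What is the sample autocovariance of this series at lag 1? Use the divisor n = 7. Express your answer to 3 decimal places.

2.845

Mean x̄ = (51 + 50 + 54 + 50 + 47 + 44 + 49)/7 = 49.2857
Deviations: 1.7143, 0.7143, 4.7143, 0.7143, -2.2857, -5.2857, -0.2857
Σ_{t=1}^{6}(x_t−x̄)(x_{t+1}−x̄) = 19.9184
γ_1 = 19.9184 / 7 = 2.845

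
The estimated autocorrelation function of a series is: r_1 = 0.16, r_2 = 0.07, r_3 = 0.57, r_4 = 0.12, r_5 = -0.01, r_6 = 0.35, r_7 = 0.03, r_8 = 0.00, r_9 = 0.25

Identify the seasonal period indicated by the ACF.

3

The largest autocorrelation is r_3 = 0.57, with weaker echoes at lags 6 (0.35) and 9 (0.25); the remaining lags stay at or below 0.16.
The dominant spike at lag 3 indicates a seasonal period of 3.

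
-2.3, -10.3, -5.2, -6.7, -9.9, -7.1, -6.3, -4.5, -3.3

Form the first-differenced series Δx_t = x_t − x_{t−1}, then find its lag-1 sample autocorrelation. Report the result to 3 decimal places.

First differences Δx: -8.0, 5.1, -1.5, -3.2, 2.8, 0.8, 1.8, 1.2
Mean of differences = -0.1250
Numerator Σ(Δx_t−Δx̄)(Δx_{t+1}−Δx̄) = -46.0606
Denominator Σ(Δx_t−Δx̄)² = 115.5350
r_1(Δx) = -46.0606 / 115.5350 = -0.399

-0.399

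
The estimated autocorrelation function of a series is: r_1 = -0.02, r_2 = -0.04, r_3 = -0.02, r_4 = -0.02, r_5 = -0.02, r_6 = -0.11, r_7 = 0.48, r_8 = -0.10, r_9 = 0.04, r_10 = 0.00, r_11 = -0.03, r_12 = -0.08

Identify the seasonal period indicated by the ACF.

7

The largest autocorrelation is r_7 = 0.48; the remaining lags stay at or below 0.04.
The dominant spike at lag 7 indicates a seasonal period of 7.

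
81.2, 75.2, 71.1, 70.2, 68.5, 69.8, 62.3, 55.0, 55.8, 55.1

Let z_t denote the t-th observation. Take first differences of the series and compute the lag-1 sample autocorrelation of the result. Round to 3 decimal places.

0.017

First differences Δz: -6.0, -4.1, -0.9, -1.7, 1.3, -7.5, -7.3, 0.8, -0.7
Mean of differences = -2.9000
Numerator Σ(Δz_t−Δz̄)(Δz_{t+1}−Δz̄) = 1.5400
Denominator Σ(Δz_t−Δz̄)² = 93.1800
r_1(Δz) = 1.5400 / 93.1800 = 0.017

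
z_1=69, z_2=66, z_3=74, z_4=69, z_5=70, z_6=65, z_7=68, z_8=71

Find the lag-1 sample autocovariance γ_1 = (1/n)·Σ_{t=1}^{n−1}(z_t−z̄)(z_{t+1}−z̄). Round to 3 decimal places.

Mean z̄ = (69 + 66 + 74 + 69 + 70 + 65 + 68 + 71)/8 = 69.0000
Σ_{t=1}^{7}(z_t−z̄)(z_{t+1}−z̄) = -17.0000
γ_1 = -17.0000 / 8 = -2.125

-2.125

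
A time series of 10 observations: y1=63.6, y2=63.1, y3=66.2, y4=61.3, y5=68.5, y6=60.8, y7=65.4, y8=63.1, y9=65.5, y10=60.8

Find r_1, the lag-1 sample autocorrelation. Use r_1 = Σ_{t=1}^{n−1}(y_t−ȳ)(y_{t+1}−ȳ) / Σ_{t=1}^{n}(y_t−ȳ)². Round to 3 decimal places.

Mean ȳ = (63.6 + 63.1 + 66.2 + 61.3 + 68.5 + 60.8 + 65.4 + 63.1 + 65.5 + 60.8)/10 = 63.8300
Numerator Σ_{t=1}^{9}(y_t−ȳ)(y_{t+1}−ȳ) = -45.7059
Denominator Σ(y_t−ȳ)² = 58.5610
r_1 = -45.7059 / 58.5610 = -0.780

-0.780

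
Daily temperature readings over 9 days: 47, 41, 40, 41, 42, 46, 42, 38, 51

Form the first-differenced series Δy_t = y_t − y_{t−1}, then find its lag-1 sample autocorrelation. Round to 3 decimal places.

First differences Δy: -6, -1, 1, 1, 4, -4, -4, 13
Mean of differences = 0.5000
Numerator Σ(Δy_t−Δȳ)(Δy_{t+1}−Δȳ) = -40.7500
Denominator Σ(Δy_t−Δȳ)² = 254.0000
r_1(Δy) = -40.7500 / 254.0000 = -0.160

-0.160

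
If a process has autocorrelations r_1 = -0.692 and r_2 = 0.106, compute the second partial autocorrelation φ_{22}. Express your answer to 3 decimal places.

φ_{22} = (r_2 − r_1²) / (1 − r_1²)
r_1² = (-0.692)² = 0.478864
Numerator = 0.106 − 0.4789 = -0.3729; denominator = 1 − 0.4789 = 0.5211
φ_{22} = -0.3729 / 0.5211 = -0.715

-0.715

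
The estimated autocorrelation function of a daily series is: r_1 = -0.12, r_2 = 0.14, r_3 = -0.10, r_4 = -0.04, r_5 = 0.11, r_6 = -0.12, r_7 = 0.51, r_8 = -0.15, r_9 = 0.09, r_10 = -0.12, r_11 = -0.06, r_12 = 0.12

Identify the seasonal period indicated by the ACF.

7

The largest autocorrelation is r_7 = 0.51; the remaining lags stay at or below 0.14.
The dominant spike at lag 7 indicates a seasonal period of 7.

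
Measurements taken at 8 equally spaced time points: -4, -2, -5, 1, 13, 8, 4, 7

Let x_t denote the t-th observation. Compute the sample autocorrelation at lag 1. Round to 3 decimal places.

Mean x̄ = (-4 − 2 − 5 + 1 + 13 + 8 + 4 + 7)/8 = 2.7500
Σ(x_t−x̄)(x_{t+1}−x̄) = (32.0625) + (36.8125) + (13.5625) + (-17.9375) + (53.8125) + (6.5625) + (5.3125) = 130.1875
Denominator Σ(x_t−x̄)² = 283.5000
r_1 = 130.1875 / 283.5000 = 0.459

0.459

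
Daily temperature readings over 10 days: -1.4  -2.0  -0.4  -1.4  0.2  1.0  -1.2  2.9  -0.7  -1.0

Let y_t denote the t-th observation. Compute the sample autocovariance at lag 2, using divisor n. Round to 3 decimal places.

Mean ȳ = (-1.4 − 2.0 − 0.4 − 1.4 + 0.2 + 1.0 − 1.2 + 2.9 − 0.7 − 1.0)/10 = -0.4000
Σ_{t=1}^{8}(y_t−ȳ)(y_{t+2}−ȳ) = 2.6000
γ_2 = 2.6000 / 10 = 0.260

0.260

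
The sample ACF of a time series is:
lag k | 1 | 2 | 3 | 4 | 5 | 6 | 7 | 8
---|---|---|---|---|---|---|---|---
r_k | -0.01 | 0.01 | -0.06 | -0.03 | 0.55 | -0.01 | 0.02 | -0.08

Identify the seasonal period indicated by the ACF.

The largest autocorrelation is r_5 = 0.55; the remaining lags stay at or below 0.02.
The dominant spike at lag 5 indicates a seasonal period of 5.

5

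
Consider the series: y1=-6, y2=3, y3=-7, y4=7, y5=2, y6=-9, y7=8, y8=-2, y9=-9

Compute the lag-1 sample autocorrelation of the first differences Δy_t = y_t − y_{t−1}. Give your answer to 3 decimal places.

First differences Δy: 9, -10, 14, -5, -11, 17, -10, -7
Mean of differences = -0.3750
Numerator Σ(Δy_t−Δȳ)(Δy_{t+1}−Δȳ) = -534.0156
Denominator Σ(Δy_t−Δȳ)² = 959.8750
r_1(Δy) = -534.0156 / 959.8750 = -0.556

-0.556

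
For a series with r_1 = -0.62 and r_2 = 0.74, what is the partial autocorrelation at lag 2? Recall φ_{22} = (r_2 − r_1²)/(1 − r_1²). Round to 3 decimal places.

0.578

φ_{22} = (r_2 − r_1²) / (1 − r_1²)
r_1² = (-0.62)² = 0.3844
Numerator = 0.74 − 0.3844 = 0.3556; denominator = 1 − 0.3844 = 0.6156
φ_{22} = 0.3556 / 0.6156 = 0.578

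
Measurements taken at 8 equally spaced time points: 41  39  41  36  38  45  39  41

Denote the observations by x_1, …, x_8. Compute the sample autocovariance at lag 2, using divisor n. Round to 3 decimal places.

Mean x̄ = (41 + 39 + 41 + 36 + 38 + 45 + 39 + 41)/8 = 40.0000
Σ_{t=1}^{6}(x_t−x̄)(x_{t+2}−x̄) = -10.0000
γ_2 = -10.0000 / 8 = -1.250

-1.250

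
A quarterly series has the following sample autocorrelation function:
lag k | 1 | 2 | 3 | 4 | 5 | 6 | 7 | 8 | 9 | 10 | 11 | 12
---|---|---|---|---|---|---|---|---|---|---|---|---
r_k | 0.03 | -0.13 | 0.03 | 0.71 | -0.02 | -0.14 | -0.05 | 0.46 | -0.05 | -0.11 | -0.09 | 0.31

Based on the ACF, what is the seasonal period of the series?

The largest autocorrelation is r_4 = 0.71, with weaker echoes at lags 8 (0.46) and 12 (0.31); the remaining lags stay at or below 0.03.
The dominant spike at lag 4 indicates a seasonal period of 4.

4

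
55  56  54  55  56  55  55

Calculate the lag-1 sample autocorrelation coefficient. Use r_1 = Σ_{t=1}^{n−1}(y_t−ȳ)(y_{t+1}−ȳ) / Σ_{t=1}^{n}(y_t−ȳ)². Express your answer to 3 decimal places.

Mean ȳ = (55 + 56 + 54 + 55 + 56 + 55 + 55)/7 = 55.1429
Deviations from mean: -0.1429, 0.8571, -1.1429, -0.1429, 0.8571, -0.1429, -0.1429
Σ(y_t−ȳ)(y_{t+1}−ȳ) = (-0.1224) + (-0.9796) + (0.1633) + (-0.1224) + (-0.1224) + (0.0204) = -1.1633
Denominator Σ(y_t−ȳ)² = 2.8571
r_1 = -1.1633 / 2.8571 = -0.407

-0.407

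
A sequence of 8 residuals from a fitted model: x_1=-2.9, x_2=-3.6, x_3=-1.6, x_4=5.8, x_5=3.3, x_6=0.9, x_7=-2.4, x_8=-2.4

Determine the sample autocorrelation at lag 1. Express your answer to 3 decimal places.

Mean x̄ = (-2.9 − 3.6 − 1.6 + 5.8 + 3.3 + 0.9 − 2.4 − 2.4)/8 = -0.3625
Deviations from mean: -2.5375, -3.2375, -1.2375, 6.1625, 3.6625, 1.2625, -2.0375, -2.0375
Σ(x_t−x̄)(x_{t+1}−x̄) = (8.2152) + (4.0064) + (-7.6261) + (22.5702) + (4.6239) + (-2.5723) + (4.1514) = 33.3686
Denominator Σ(x_t−x̄)² = 79.7388
r_1 = 33.3686 / 79.7388 = 0.418

0.418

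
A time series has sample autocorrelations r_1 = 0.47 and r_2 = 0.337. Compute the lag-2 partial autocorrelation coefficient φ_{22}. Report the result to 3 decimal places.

0.149

φ_{22} = (r_2 − r_1²) / (1 − r_1²)
r_1² = (0.47)² = 0.2209
Numerator = 0.337 − 0.2209 = 0.1161; denominator = 1 − 0.2209 = 0.7791
φ_{22} = 0.1161 / 0.7791 = 0.149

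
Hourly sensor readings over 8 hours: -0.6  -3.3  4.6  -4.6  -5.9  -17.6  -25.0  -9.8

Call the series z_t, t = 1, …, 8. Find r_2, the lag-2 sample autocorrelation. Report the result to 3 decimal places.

Mean z̄ = (-0.6 − 3.3 + 4.6 − 4.6 − 5.9 − 17.6 − 25.0 − 9.8)/8 = -7.7750
Deviations from mean: 7.1750, 4.4750, 12.3750, 3.1750, 1.8750, -9.8250, -17.2250, -2.0250
Numerator Σ_{t=1}^{6}(z_t−z̄)(z_{t+2}−z̄) = 82.6063
Denominator Σ(z_t−z̄)² = 635.5750
r_2 = 82.6063 / 635.5750 = 0.130

0.130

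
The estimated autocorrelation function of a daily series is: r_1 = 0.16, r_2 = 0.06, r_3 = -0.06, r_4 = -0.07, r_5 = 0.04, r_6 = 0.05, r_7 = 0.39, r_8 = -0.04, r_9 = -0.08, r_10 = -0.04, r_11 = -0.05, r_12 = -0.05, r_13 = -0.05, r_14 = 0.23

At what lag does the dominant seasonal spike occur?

The largest autocorrelation is r_7 = 0.39, with a weaker echo at lag 14 (0.23); the remaining lags stay at or below 0.16.
The dominant spike at lag 7 indicates a seasonal period of 7.

7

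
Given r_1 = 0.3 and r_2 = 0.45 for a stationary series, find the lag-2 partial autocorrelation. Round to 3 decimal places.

0.396

φ_{22} = (r_2 − r_1²) / (1 − r_1²)
r_1² = (0.3)² = 0.09
Numerator = 0.45 − 0.0900 = 0.3600; denominator = 1 − 0.0900 = 0.9100
φ_{22} = 0.3600 / 0.9100 = 0.396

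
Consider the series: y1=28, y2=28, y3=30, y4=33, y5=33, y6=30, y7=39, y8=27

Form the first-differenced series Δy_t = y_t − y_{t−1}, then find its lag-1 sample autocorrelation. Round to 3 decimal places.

First differences Δy: 0, 2, 3, 0, -3, 9, -12
Mean of differences = -0.1429
Numerator Σ(Δy_t−Δȳ)(Δy_{t+1}−Δȳ) = -127.4490
Denominator Σ(Δy_t−Δȳ)² = 246.8571
r_1(Δy) = -127.4490 / 246.8571 = -0.516

-0.516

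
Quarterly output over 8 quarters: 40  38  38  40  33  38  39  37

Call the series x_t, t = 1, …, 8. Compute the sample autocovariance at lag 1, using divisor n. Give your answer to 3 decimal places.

Mean x̄ = (40 + 38 + 38 + 40 + 33 + 38 + 39 + 37)/8 = 37.8750
Σ_{t=1}^{7}(x_t−x̄)(x_{t+1}−x̄) = -11.2656
γ_1 = -11.2656 / 8 = -1.408

-1.408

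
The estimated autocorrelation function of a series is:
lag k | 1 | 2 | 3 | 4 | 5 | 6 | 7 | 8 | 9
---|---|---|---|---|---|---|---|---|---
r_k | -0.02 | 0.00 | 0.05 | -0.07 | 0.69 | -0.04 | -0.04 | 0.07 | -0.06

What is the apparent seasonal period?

5

The largest autocorrelation is r_5 = 0.69; the remaining lags stay at or below 0.07.
The dominant spike at lag 5 indicates a seasonal period of 5.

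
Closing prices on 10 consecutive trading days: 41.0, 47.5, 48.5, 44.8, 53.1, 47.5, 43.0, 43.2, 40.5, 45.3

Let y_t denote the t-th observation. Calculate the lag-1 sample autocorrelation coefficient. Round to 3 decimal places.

Mean ȳ = (41.0 + 47.5 + 48.5 + 44.8 + 53.1 + 47.5 + 43.0 + 43.2 + 40.5 + 45.3)/10 = 45.4400
Numerator Σ_{t=1}^{9}(y_t−ȳ)(y_{t+1}−ȳ) = 18.2724
Denominator Σ(y_t−ȳ)² = 132.0440
r_1 = 18.2724 / 132.0440 = 0.138

0.138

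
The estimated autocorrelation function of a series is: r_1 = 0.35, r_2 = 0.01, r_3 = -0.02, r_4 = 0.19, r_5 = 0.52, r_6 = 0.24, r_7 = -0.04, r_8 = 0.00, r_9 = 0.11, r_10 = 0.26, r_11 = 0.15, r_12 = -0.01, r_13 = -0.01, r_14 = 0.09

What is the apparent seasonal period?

5

The largest autocorrelation is r_5 = 0.52; the remaining lags stay at or below 0.35. The elevated value at lag 1 (0.35), dropping to 0.01 at lag 2, reflects decaying short-term dependence rather than seasonality.
The dominant spike at lag 5 indicates a seasonal period of 5.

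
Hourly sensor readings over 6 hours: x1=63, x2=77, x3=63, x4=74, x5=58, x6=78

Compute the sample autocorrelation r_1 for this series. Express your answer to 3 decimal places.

Mean x̄ = (63 + 77 + 63 + 74 + 58 + 78)/6 = 68.8333
Deviations from mean: -5.8333, 8.1667, -5.8333, 5.1667, -10.8333, 9.1667
Σ(x_t−x̄)(x_{t+1}−x̄) = (-47.6389) + (-47.6389) + (-30.1389) + (-55.9722) + (-99.3056) = -280.6944
Denominator Σ(x_t−x̄)² = 362.8333
r_1 = -280.6944 / 362.8333 = -0.774

-0.774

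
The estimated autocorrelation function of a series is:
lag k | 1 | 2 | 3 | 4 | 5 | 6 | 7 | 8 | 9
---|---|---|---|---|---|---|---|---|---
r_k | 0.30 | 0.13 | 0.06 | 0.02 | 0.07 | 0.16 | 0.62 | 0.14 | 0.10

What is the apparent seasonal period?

7

The largest autocorrelation is r_7 = 0.62; the remaining lags stay at or below 0.30. The elevated value at lag 1 (0.30), dropping to 0.13 at lag 2, reflects decaying short-term dependence rather than seasonality.
The dominant spike at lag 7 indicates a seasonal period of 7.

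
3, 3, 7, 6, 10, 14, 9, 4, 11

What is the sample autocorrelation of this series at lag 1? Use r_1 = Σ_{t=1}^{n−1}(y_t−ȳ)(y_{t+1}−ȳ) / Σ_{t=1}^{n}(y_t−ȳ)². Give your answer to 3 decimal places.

0.237

Mean ȳ = (3 + 3 + 7 + 6 + 10 + 14 + 9 + 4 + 11)/9 = 7.4444
Numerator Σ_{t=1}^{8}(y_t−ȳ)(y_{t+1}−ȳ) = 28.0247
Denominator Σ(y_t−ȳ)² = 118.2222
r_1 = 28.0247 / 118.2222 = 0.237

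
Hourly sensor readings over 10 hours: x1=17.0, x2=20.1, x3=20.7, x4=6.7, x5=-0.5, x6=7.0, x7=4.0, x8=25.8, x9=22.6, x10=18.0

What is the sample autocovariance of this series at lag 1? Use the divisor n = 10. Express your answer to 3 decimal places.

30.625

Mean x̄ = (17.0 + 20.1 + 20.7 + 6.7 − 0.5 + 7.0 + 4.0 + 25.8 + 22.6 + 18.0)/10 = 14.1400
Σ_{t=1}^{9}(x_t−x̄)(x_{t+1}−x̄) = 306.2544
γ_1 = 306.2544 / 10 = 30.625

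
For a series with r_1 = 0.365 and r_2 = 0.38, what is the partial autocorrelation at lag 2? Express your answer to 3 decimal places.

φ_{22} = (r_2 − r_1²) / (1 − r_1²)
r_1² = (0.365)² = 0.133225
Numerator = 0.38 − 0.1332 = 0.2468; denominator = 1 − 0.1332 = 0.8668
φ_{22} = 0.2468 / 0.8668 = 0.285

0.285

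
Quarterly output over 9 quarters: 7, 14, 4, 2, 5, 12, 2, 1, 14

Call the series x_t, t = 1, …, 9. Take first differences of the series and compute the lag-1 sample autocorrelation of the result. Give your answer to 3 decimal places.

First differences Δx: 7, -10, -2, 3, 7, -10, -1, 13
Mean of differences = 0.8750
Numerator Σ(Δx_t−Δx̄)(Δx_{t+1}−Δx̄) = -97.3906
Denominator Σ(Δx_t−Δx̄)² = 474.8750
r_1(Δx) = -97.3906 / 474.8750 = -0.205

-0.205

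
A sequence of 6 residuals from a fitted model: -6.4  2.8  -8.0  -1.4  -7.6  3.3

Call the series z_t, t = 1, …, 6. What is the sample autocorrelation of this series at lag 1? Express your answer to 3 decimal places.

Mean z̄ = (-6.4 + 2.8 − 8.0 − 1.4 − 7.6 + 3.3)/6 = -2.8833
Numerator Σ_{t=1}^{5}(z_t−z̄)(z_{t+1}−z̄) = -92.8169
Denominator Σ(z_t−z̄)² = 133.5283
r_1 = -92.8169 / 133.5283 = -0.695

-0.695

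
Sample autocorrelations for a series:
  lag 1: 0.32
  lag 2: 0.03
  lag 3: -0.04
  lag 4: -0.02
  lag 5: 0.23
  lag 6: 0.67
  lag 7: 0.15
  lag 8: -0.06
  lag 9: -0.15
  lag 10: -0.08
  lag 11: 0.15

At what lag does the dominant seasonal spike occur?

6

The largest autocorrelation is r_6 = 0.67; the remaining lags stay at or below 0.32. The elevated value at lag 1 (0.32), dropping to 0.03 at lag 2, reflects decaying short-term dependence rather than seasonality.
The dominant spike at lag 6 indicates a seasonal period of 6.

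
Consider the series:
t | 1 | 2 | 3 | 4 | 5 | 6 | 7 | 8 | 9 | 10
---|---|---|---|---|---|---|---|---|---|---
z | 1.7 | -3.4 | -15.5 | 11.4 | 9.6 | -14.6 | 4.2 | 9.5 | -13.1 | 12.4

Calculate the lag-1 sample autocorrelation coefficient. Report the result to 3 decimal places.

Mean z̄ = (1.7 − 3.4 − 15.5 + 11.4 + 9.6 − 14.6 + 4.2 + 9.5 − 13.1 + 12.4)/10 = 0.2200
Numerator Σ_{t=1}^{9}(z_t−z̄)(z_{t+1}−z̄) = -466.2404
Denominator Σ(z_t−z̄)² = 1122.7560
r_1 = -466.2404 / 1122.7560 = -0.415

-0.415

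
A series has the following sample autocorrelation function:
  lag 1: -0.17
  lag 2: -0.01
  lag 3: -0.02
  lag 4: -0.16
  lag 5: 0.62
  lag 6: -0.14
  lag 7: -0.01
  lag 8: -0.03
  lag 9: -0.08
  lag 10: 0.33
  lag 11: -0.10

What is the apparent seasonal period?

The largest autocorrelation is r_5 = 0.62, with a weaker echo at lag 10 (0.33); the remaining lags stay at or below -0.01.
The dominant spike at lag 5 indicates a seasonal period of 5.

5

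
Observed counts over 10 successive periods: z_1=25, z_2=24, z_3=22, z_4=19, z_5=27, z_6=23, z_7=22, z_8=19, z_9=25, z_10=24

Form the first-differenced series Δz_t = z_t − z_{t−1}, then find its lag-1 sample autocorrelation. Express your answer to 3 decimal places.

First differences Δz: -1, -2, -3, 8, -4, -1, -3, 6, -1
Mean of differences = -0.1111
Numerator Σ(Δz_t−Δz̄)(Δz_{t+1}−Δz̄) = -64.9012
Denominator Σ(Δz_t−Δz̄)² = 140.8889
r_1(Δz) = -64.9012 / 140.8889 = -0.461

-0.461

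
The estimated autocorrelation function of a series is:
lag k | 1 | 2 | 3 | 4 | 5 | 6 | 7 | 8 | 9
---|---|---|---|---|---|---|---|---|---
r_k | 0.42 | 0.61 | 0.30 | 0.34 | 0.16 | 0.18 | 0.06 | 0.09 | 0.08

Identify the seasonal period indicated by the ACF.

2

The largest autocorrelation is r_2 = 0.61; the remaining lags stay at or below 0.42.
The dominant spike at lag 2 indicates a seasonal period of 2.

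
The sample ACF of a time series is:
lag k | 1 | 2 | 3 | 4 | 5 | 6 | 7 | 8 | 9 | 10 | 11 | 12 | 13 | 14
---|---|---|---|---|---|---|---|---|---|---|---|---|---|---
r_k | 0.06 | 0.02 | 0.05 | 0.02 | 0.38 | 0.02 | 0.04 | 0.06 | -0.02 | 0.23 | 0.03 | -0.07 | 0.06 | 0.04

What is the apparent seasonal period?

The largest autocorrelation is r_5 = 0.38, with a weaker echo at lag 10 (0.23); the remaining lags stay at or below 0.06.
The dominant spike at lag 5 indicates a seasonal period of 5.

5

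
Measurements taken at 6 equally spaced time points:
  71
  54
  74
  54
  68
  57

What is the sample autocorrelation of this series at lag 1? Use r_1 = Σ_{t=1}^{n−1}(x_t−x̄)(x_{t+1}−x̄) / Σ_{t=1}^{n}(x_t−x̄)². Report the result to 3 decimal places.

-0.846

Mean x̄ = (71 + 54 + 74 + 54 + 68 + 57)/6 = 63.0000
Σ(x_t−x̄)(x_{t+1}−x̄) = (-72.0000) + (-99.0000) + (-99.0000) + (-45.0000) + (-30.0000) = -345.0000
Denominator Σ(x_t−x̄)² = 408.0000
r_1 = -345.0000 / 408.0000 = -0.846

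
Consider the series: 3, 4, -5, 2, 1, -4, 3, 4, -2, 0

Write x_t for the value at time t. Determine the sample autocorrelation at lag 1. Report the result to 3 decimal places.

Mean x̄ = (3 + 4 − 5 + 2 + 1 − 4 + 3 + 4 − 2 + 0)/10 = 0.6000
Numerator Σ_{t=1}^{9}(x_t−x̄)(x_{t+1}−x̄) = -30.1600
Denominator Σ(x_t−x̄)² = 96.4000
r_1 = -30.1600 / 96.4000 = -0.313

-0.313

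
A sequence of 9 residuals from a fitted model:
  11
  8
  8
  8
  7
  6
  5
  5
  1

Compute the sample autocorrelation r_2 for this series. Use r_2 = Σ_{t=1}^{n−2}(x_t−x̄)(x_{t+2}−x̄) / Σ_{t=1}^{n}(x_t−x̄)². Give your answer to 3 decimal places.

Mean x̄ = (11 + 8 + 8 + 8 + 7 + 6 + 5 + 5 + 1)/9 = 6.5556
Numerator Σ_{t=1}^{7}(x_t−x̄)(x_{t+2}−x̄) = 17.1605
Denominator Σ(x_t−x̄)² = 62.2222
r_2 = 17.1605 / 62.2222 = 0.276

0.276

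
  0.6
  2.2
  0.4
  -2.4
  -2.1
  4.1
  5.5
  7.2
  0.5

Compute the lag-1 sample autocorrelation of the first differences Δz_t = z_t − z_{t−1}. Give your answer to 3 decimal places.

First differences Δz: 1.6, -1.8, -2.8, 0.3, 6.2, 1.4, 1.7, -6.7
Mean of differences = -0.0125
Numerator Σ(Δz_t−Δz̄)(Δz_{t+1}−Δz̄) = 2.9123
Denominator Σ(Δz_t−Δz̄)² = 101.9088
r_1(Δz) = 2.9123 / 101.9088 = 0.029

0.029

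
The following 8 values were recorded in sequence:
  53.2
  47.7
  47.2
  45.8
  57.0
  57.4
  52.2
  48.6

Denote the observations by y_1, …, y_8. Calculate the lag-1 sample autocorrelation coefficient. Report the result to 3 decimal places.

0.261

Mean ȳ = (53.2 + 47.7 + 47.2 + 45.8 + 57.0 + 57.4 + 52.2 + 48.6)/8 = 51.1375
Deviations from mean: 2.0625, -3.4375, -3.9375, -5.3375, 5.8625, 6.2625, 1.0625, -2.5375
Σ(y_t−ȳ)(y_{t+1}−ȳ) = (-7.0898) + (13.5352) + (21.0164) + (-31.2911) + (36.7139) + (6.6539) + (-2.6961) = 36.8423
Denominator Σ(y_t−ȳ)² = 141.2188
r_1 = 36.8423 / 141.2188 = 0.261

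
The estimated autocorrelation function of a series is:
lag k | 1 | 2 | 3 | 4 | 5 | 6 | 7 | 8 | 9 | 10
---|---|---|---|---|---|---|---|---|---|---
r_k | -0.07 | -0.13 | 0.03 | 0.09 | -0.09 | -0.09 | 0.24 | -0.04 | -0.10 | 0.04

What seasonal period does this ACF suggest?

7

The largest autocorrelation is r_7 = 0.24; the remaining lags stay at or below 0.09.
The dominant spike at lag 7 indicates a seasonal period of 7.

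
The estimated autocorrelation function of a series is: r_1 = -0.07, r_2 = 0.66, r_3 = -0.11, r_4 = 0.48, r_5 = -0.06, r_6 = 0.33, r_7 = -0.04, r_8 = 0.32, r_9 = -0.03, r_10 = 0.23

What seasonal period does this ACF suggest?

2

The largest autocorrelation is r_2 = 0.66, with weaker echoes at lags 4 (0.48), 6 (0.33), 8 (0.32) and 10 (0.23); the remaining lags stay at or below -0.03.
The dominant spike at lag 2 indicates a seasonal period of 2.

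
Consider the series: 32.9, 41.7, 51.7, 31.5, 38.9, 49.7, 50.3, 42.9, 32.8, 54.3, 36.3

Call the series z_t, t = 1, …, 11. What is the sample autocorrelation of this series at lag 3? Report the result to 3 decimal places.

0.154

Mean z̄ = (32.9 + 41.7 + 51.7 + 31.5 + 38.9 + 49.7 + 50.3 + 42.9 + 32.8 + 54.3 + 36.3)/11 = 42.0909
Numerator Σ_{t=1}^{8}(z_t−z̄)(z_{t+3}−z̄) = 107.0252
Denominator Σ(z_t−z̄)² = 694.1691
r_3 = 107.0252 / 694.1691 = 0.154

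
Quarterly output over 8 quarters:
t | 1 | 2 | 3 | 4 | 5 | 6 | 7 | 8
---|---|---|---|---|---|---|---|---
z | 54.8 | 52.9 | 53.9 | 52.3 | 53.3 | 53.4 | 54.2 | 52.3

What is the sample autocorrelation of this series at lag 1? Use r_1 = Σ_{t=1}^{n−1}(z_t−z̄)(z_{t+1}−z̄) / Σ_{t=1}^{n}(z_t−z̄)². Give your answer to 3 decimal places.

-0.412

Mean z̄ = (54.8 + 52.9 + 53.9 + 52.3 + 53.3 + 53.4 + 54.2 + 52.3)/8 = 53.3875
Numerator Σ_{t=1}^{7}(z_t−z̄)(z_{t+1}−z̄) = -2.2752
Denominator Σ(z_t−z̄)² = 5.5288
r_1 = -2.2752 / 5.5288 = -0.412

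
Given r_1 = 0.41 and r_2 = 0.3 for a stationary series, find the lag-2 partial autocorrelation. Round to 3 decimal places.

φ_{22} = (r_2 − r_1²) / (1 − r_1²)
r_1² = (0.41)² = 0.1681
Numerator = 0.3 − 0.1681 = 0.1319; denominator = 1 − 0.1681 = 0.8319
φ_{22} = 0.1319 / 0.8319 = 0.159

0.159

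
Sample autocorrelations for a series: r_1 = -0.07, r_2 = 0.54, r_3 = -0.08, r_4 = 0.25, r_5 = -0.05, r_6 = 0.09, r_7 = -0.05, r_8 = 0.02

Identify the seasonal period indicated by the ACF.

2

The largest autocorrelation is r_2 = 0.54, with a weaker echo at lag 4 (0.25); the remaining lags stay at or below 0.09.
The dominant spike at lag 2 indicates a seasonal period of 2.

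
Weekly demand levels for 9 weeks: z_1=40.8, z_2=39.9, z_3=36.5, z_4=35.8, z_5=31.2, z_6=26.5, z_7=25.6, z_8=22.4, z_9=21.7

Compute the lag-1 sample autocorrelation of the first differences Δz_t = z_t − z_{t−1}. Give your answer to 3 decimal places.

First differences Δz: -0.9, -3.4, -0.7, -4.6, -4.7, -0.9, -3.2, -0.7
Mean of differences = -2.3875
Numerator Σ(Δz_t−Δz̄)(Δz_{t+1}−Δz̄) = -7.8514
Denominator Σ(Δz_t−Δz̄)² = 22.0488
r_1(Δz) = -7.8514 / 22.0488 = -0.356

-0.356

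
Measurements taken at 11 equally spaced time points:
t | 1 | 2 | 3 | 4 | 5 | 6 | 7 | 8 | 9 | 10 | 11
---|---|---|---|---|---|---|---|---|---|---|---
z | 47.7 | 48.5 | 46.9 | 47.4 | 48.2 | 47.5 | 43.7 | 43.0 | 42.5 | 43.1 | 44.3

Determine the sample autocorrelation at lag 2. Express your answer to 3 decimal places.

Mean z̄ = (47.7 + 48.5 + 46.9 + 47.4 + 48.2 + 47.5 + 43.7 + 43.0 + 42.5 + 43.1 + 44.3)/11 = 45.7091
Numerator Σ_{t=1}^{9}(z_t−z̄)(z_{t+2}−z̄) = 21.2662
Denominator Σ(z_t−z̄)² = 55.9091
r_2 = 21.2662 / 55.9091 = 0.380

0.380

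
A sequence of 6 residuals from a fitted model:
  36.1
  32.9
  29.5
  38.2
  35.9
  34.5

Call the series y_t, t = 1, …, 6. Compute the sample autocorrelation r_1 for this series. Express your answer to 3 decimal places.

-0.172

Mean ȳ = (36.1 + 32.9 + 29.5 + 38.2 + 35.9 + 34.5)/6 = 34.5167
Deviations from mean: 1.5833, -1.6167, -5.0167, 3.6833, 1.3833, -0.0167
Numerator Σ_{t=1}^{5}(y_t−ȳ)(y_{t+1}−ȳ) = -7.8553
Denominator Σ(y_t−ȳ)² = 45.7683
r_1 = -7.8553 / 45.7683 = -0.172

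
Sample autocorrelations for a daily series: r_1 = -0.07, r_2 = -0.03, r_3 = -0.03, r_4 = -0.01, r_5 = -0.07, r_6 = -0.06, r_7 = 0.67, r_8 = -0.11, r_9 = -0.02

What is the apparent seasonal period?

7

The largest autocorrelation is r_7 = 0.67; the remaining lags stay at or below -0.01.
The dominant spike at lag 7 indicates a seasonal period of 7.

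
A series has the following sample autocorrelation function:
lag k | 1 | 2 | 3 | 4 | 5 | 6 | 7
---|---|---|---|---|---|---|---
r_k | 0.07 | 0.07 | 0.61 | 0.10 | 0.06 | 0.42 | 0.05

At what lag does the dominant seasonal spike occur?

3

The largest autocorrelation is r_3 = 0.61, with a weaker echo at lag 6 (0.42); the remaining lags stay at or below 0.10.
The dominant spike at lag 3 indicates a seasonal period of 3.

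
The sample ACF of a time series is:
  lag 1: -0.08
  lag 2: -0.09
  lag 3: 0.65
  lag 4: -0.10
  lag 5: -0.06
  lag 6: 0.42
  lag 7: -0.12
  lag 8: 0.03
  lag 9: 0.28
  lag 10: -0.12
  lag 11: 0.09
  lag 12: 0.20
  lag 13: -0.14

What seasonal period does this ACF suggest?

3

The largest autocorrelation is r_3 = 0.65, with weaker echoes at lags 6 (0.42), 9 (0.28) and 12 (0.20); the remaining lags stay at or below 0.09.
The dominant spike at lag 3 indicates a seasonal period of 3.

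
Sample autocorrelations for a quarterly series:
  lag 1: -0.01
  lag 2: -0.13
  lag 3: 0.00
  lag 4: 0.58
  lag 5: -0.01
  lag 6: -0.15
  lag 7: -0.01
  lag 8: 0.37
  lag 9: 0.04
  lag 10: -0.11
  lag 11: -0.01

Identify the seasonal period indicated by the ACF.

The largest autocorrelation is r_4 = 0.58, with a weaker echo at lag 8 (0.37); the remaining lags stay at or below 0.04.
The dominant spike at lag 4 indicates a seasonal period of 4.

4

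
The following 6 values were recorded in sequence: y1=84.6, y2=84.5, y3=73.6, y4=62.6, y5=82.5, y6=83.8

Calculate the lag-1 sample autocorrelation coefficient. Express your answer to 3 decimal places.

Mean ȳ = (84.6 + 84.5 + 73.6 + 62.6 + 82.5 + 83.8)/6 = 78.6000
Deviations from mean: 6.0000, 5.9000, -5.0000, -16.0000, 3.9000, 5.2000
Numerator Σ_{t=1}^{5}(y_t−ȳ)(y_{t+1}−ȳ) = 43.7800
Denominator Σ(y_t−ȳ)² = 394.0600
r_1 = 43.7800 / 394.0600 = 0.111

0.111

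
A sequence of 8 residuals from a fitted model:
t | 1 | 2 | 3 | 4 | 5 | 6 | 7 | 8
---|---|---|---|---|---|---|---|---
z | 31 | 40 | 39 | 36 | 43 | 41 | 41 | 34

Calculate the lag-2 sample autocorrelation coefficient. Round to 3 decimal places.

Mean z̄ = (31 + 40 + 39 + 36 + 43 + 41 + 41 + 34)/8 = 38.1250
Deviations from mean: -7.1250, 1.8750, 0.8750, -2.1250, 4.8750, 2.8750, 2.8750, -4.1250
Σ(z_t−z̄)(z_{t+2}−z̄) = (-6.2344) + (-3.9844) + (4.2656) + (-6.1094) + (14.0156) + (-11.8594) = -9.9063
Denominator Σ(z_t−z̄)² = 116.8750
r_2 = -9.9063 / 116.8750 = -0.085

-0.085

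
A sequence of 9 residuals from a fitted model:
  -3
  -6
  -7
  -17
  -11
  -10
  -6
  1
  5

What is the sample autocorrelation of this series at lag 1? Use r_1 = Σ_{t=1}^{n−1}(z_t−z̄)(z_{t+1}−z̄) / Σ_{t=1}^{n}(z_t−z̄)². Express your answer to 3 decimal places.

0.477

Mean z̄ = (-3 − 6 − 7 − 17 − 11 − 10 − 6 + 1 + 5)/9 = -6.0000
Numerator Σ_{t=1}^{8}(z_t−z̄)(z_{t+1}−z̄) = 163.0000
Denominator Σ(z_t−z̄)² = 342.0000
r_1 = 163.0000 / 342.0000 = 0.477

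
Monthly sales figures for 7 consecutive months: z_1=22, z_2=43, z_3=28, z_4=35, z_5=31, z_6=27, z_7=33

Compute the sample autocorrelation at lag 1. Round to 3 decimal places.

-0.619

Mean z̄ = (22 + 43 + 28 + 35 + 31 + 27 + 33)/7 = 31.2857
Deviations from mean: -9.2857, 11.7143, -3.2857, 3.7143, -0.2857, -4.2857, 1.7143
Numerator Σ_{t=1}^{6}(z_t−z̄)(z_{t+1}−z̄) = -166.6531
Denominator Σ(z_t−z̄)² = 269.4286
r_1 = -166.6531 / 269.4286 = -0.619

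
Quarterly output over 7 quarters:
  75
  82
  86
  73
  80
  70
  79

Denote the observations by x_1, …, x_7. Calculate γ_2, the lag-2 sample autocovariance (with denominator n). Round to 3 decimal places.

2.096

Mean x̄ = (75 + 82 + 86 + 73 + 80 + 70 + 79)/7 = 77.8571
Deviations: -2.8571, 4.1429, 8.1429, -4.8571, 2.1429, -7.8571, 1.1429
Σ_{t=1}^{5}(x_t−x̄)(x_{t+2}−x̄) = 14.6735
γ_2 = 14.6735 / 7 = 2.096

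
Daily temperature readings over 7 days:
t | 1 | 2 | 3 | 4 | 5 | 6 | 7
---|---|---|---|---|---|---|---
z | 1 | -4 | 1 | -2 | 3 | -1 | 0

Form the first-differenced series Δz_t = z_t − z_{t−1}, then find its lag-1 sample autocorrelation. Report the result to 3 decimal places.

-0.779

First differences Δz: -5, 5, -3, 5, -4, 1
Mean of differences = -0.1667
Numerator Σ(Δz_t−Δz̄)(Δz_{t+1}−Δz̄) = -78.5278
Denominator Σ(Δz_t−Δz̄)² = 100.8333
r_1(Δz) = -78.5278 / 100.8333 = -0.779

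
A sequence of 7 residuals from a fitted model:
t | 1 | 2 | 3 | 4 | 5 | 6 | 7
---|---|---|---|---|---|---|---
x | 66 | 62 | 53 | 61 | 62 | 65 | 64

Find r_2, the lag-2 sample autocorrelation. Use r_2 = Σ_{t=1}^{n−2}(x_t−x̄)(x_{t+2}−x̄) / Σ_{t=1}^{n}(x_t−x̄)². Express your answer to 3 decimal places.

-0.365

Mean x̄ = (66 + 62 + 53 + 61 + 62 + 65 + 64)/7 = 61.8571
Deviations from mean: 4.1429, 0.1429, -8.8571, -0.8571, 0.1429, 3.1429, 2.1429
Σ(x_t−x̄)(x_{t+2}−x̄) = (-36.6939) + (-0.1224) + (-1.2653) + (-2.6939) + (0.3061) = -40.4694
Denominator Σ(x_t−x̄)² = 110.8571
r_2 = -40.4694 / 110.8571 = -0.365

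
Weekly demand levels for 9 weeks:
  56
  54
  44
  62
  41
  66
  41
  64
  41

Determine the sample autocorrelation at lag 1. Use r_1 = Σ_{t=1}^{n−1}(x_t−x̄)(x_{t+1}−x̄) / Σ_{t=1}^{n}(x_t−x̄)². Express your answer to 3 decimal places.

Mean x̄ = (56 + 54 + 44 + 62 + 41 + 66 + 41 + 64 + 41)/9 = 52.1111
Numerator Σ_{t=1}^{8}(x_t−x̄)(x_{t+1}−x̄) = -770.9012
Denominator Σ(x_t−x̄)² = 886.8889
r_1 = -770.9012 / 886.8889 = -0.869

-0.869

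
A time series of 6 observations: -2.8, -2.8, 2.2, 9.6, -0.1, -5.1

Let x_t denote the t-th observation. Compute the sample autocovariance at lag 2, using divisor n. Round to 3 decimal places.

Mean x̄ = (-2.8 − 2.8 + 2.2 + 9.6 − 0.1 − 5.1)/6 = 0.1667
Deviations: -2.9667, -2.9667, 2.0333, 9.4333, -0.2667, -5.2667
Σ_{t=1}^{4}(x_t−x̄)(x_{t+2}−x̄) = -84.2422
γ_2 = -84.2422 / 6 = -14.040

-14.040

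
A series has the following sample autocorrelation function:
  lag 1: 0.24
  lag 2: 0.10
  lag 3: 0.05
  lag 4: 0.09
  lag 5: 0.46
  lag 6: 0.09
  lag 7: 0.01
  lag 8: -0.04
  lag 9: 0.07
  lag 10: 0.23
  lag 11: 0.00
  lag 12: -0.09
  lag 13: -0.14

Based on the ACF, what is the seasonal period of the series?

5

The largest autocorrelation is r_5 = 0.46; the remaining lags stay at or below 0.24. The elevated value at lag 1 (0.24), dropping to 0.10 at lag 2, reflects decaying short-term dependence rather than seasonality.
The dominant spike at lag 5 indicates a seasonal period of 5.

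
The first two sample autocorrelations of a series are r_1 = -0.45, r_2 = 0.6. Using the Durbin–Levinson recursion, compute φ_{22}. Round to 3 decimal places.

φ_{22} = (r_2 − r_1²) / (1 − r_1²)
r_1² = (-0.45)² = 0.2025
Numerator = 0.6 − 0.2025 = 0.3975; denominator = 1 − 0.2025 = 0.7975
φ_{22} = 0.3975 / 0.7975 = 0.498

0.498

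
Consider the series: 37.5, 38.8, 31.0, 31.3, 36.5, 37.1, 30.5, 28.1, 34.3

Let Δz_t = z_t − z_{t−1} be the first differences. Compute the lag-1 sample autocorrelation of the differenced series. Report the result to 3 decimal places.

First differences Δz: 1.3, -7.8, 0.3, 5.2, 0.6, -6.6, -2.4, 6.2
Mean of differences = -0.4000
Numerator Σ(Δz_t−Δz̄)(Δz_{t+1}−Δz̄) = -15.2400
Denominator Σ(Δz_t−Δz̄)² = 176.5000
r_1(Δz) = -15.2400 / 176.5000 = -0.086

-0.086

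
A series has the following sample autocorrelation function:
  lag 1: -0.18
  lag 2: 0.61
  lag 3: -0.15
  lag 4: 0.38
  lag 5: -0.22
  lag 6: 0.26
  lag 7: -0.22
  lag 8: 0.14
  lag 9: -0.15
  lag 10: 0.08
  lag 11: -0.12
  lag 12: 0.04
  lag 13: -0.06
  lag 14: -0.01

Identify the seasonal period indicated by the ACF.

2

The largest autocorrelation is r_2 = 0.61, with weaker echoes at lags 4 (0.38) and 6 (0.26); the remaining lags stay at or below 0.14.
The dominant spike at lag 2 indicates a seasonal period of 2.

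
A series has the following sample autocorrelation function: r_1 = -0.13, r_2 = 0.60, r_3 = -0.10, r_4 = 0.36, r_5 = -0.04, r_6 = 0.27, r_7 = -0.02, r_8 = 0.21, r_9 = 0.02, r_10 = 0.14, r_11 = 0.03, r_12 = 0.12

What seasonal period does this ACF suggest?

2

The largest autocorrelation is r_2 = 0.60, with weaker echoes at lags 4 (0.36), 6 (0.27) and 8 (0.21); the remaining lags stay at or below 0.14.
The dominant spike at lag 2 indicates a seasonal period of 2.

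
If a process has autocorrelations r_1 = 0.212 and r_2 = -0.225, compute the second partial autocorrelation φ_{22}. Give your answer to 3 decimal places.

-0.283

φ_{22} = (r_2 − r_1²) / (1 − r_1²)
r_1² = (0.212)² = 0.044944
Numerator = -0.225 − 0.0449 = -0.2699; denominator = 1 − 0.0449 = 0.9551
φ_{22} = -0.2699 / 0.9551 = -0.283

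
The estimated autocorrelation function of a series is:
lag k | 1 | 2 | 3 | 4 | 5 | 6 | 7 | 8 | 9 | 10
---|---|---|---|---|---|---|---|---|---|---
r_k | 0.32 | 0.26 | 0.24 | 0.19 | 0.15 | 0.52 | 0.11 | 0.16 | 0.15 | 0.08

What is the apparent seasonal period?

The largest autocorrelation is r_6 = 0.52; the remaining lags stay at or below 0.32. The elevated value at lag 1 (0.32), dropping to 0.26 at lag 2, reflects decaying short-term dependence rather than seasonality.
The dominant spike at lag 6 indicates a seasonal period of 6.

6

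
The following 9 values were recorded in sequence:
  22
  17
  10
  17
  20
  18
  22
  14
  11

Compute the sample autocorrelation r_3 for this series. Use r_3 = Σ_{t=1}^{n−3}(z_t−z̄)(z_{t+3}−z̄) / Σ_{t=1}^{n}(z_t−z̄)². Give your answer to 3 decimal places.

-0.138

Mean z̄ = (22 + 17 + 10 + 17 + 20 + 18 + 22 + 14 + 11)/9 = 16.7778
Σ(z_t−z̄)(z_{t+3}−z̄) = (1.1605) + (0.7160) + (-8.2840) + (1.1605) + (-8.9506) + (-7.0617) = -21.2593
Denominator Σ(z_t−z̄)² = 153.5556
r_3 = -21.2593 / 153.5556 = -0.138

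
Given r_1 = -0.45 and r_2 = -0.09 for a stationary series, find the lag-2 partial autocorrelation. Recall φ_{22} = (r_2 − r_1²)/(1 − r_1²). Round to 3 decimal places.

-0.367

φ_{22} = (r_2 − r_1²) / (1 − r_1²)
r_1² = (-0.45)² = 0.2025
Numerator = -0.09 − 0.2025 = -0.2925; denominator = 1 − 0.2025 = 0.7975
φ_{22} = -0.2925 / 0.7975 = -0.367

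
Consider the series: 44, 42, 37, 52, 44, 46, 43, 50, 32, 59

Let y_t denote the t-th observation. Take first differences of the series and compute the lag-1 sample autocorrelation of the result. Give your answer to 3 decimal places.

-0.587

First differences Δy: -2, -5, 15, -8, 2, -3, 7, -18, 27
Mean of differences = 1.6667
Numerator Σ(Δy_t−Δȳ)(Δy_{t+1}−Δȳ) = -826.1111
Denominator Σ(Δy_t−Δȳ)² = 1408.0000
r_1(Δy) = -826.1111 / 1408.0000 = -0.587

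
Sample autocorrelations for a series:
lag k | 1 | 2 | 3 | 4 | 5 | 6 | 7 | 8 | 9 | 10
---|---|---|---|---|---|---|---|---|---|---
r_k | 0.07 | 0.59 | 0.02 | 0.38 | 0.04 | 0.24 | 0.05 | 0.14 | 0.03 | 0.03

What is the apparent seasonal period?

The largest autocorrelation is r_2 = 0.59, with weaker echoes at lags 4 (0.38) and 6 (0.24); the remaining lags stay at or below 0.14.
The dominant spike at lag 2 indicates a seasonal period of 2.

2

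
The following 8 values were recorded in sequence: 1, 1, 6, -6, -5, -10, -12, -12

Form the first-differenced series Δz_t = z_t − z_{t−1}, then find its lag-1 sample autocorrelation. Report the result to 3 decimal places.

-0.541

First differences Δz: 0, 5, -12, 1, -5, -2, 0
Mean of differences = -1.8571
Numerator Σ(Δz_t−Δz̄)(Δz_{t+1}−Δz̄) = -94.5918
Denominator Σ(Δz_t−Δz̄)² = 174.8571
r_1(Δz) = -94.5918 / 174.8571 = -0.541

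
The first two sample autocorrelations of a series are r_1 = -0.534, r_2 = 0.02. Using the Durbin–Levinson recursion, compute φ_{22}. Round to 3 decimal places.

φ_{22} = (r_2 − r_1²) / (1 − r_1²)
r_1² = (-0.534)² = 0.285156
Numerator = 0.02 − 0.2852 = -0.2652; denominator = 1 − 0.2852 = 0.7148
φ_{22} = -0.2652 / 0.7148 = -0.371

-0.371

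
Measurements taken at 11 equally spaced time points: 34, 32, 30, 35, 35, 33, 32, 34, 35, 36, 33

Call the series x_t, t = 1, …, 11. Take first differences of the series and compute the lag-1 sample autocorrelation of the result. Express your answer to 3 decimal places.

First differences Δx: -2, -2, 5, 0, -2, -1, 2, 1, 1, -3
Mean of differences = -0.1000
Numerator Σ(Δx_t−Δx̄)(Δx_{t+1}−Δx̄) = -5.6100
Denominator Σ(Δx_t−Δx̄)² = 52.9000
r_1(Δx) = -5.6100 / 52.9000 = -0.106

-0.106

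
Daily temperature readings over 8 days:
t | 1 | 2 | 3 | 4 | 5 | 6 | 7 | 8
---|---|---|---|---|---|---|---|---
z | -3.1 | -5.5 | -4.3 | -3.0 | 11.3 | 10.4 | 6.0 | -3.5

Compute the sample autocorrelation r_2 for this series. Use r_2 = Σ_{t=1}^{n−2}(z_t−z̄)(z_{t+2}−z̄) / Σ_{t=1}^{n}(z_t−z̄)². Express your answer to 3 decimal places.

Mean z̄ = (-3.1 − 5.5 − 4.3 − 3.0 + 11.3 + 10.4 + 6.0 − 3.5)/8 = 1.0375
Σ(z_t−z̄)(z_{t+2}−z̄) = (22.0839) + (26.3952) + (-54.7761) + (-37.8011) + (50.9277) + (-42.4823) = -35.6528
Denominator Σ(z_t−z̄)² = 342.8388
r_2 = -35.6528 / 342.8388 = -0.104

-0.104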